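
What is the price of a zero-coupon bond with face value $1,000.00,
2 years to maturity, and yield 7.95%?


Formula: Price = FV / (1 + r)^n
Substituting: Price = $1,000.00 / (1 + 0.0795)^2
Discount factor: (1.0795)^2 = 1.16532
Price = $1,000.00 / 1.16532 = $858.13

$858.13


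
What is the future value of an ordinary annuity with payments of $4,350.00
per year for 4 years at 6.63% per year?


Formula: FV = PMT * ((1+r)^n - 1) / r
Growth factor: (1 + 0.0663)^4 = 1.292759
Numerator: 1.292759 - 1 = 0.292759
FV = $4,350.00 * 0.292759 / 0.0663 = $19,208.18

$19,208.18


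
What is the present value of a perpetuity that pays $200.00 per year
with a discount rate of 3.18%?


Formula: PV = C / r
Substituting: PV = $200.00 / 0.0318
PV = $6,289.31

$6,289.31


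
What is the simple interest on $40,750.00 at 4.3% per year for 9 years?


Formula: I = P * r * t
Substituting: I = $40,750.00 * 0.043 * 9
Step: I = $40,750.00 * 0.387
I = $15,770.25

$15,770.25


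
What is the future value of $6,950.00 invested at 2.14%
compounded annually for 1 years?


Formula: FV = P * (1 + r)^n
Substituting: FV = $6,950.00 * (1 + 0.0214)^1
Growth factor: (1.0214)^1 = 1.0214
FV = $6,950.00 * 1.0214 = $7,098.73

$7,098.73


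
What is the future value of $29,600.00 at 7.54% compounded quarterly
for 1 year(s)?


Formula: FV = P * (1 + r/m)^(m*t)
Period rate: r/m = 0.0754 / 4 = 0.01885
Total periods: m*t = 4 * 1 = 4
Growth factor: (1 + 0.01885)^4 = 1.077559
FV = $29,600.00 * 1.077559 = $31,895.74

$31,895.74


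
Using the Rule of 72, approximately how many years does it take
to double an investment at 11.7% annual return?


Formula: Years ≈ 72 / r
Substituting: Years ≈ 72 / 11.7
Years ≈ 6.2

6.2 years


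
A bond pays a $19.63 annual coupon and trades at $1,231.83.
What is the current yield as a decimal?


Formula: Current yield = annual coupon / price
Substituting: CY = $19.63 / $1,231.83
CY = 0.015936

0.015936


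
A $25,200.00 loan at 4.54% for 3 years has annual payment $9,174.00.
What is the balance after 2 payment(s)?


Formula: Balance = PV*(1+r)^k - PMT*((1+r)^k - 1)/r
Growth: (1 + 0.0454)^2 = 1.092861
Accumulated factor: ((1+r)^k - 1)/r = 2.0454
Balance = $25,200.00 * 1.092861 - $9,174.00 * 2.0454
Balance = $8,775.60

$8,775.60


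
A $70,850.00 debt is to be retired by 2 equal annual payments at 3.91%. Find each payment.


Formula: PMT = PV * r / (1 - (1+r)^(-n))
Denominator: 1 - (1 + 0.0391)^(-2) = 0.073842
Numerator: $70,850.00 * 0.0391 = 2770.235
PMT = 2770.235 / 0.073842 = $37,515.96

$37,515.96


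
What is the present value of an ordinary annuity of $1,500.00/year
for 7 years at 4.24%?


Formula: PV = PMT * (1 - (1+r)^(-n)) / r
Discount factor: (1 + 0.0424)^(-7) = 0.747755
Bracket: 1 - 0.747755 = 0.252245
PV = $1,500.00 * 0.252245 / 0.0424 = $8,923.77

$8,923.77


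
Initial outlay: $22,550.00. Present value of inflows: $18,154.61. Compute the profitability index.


Formula: PI = PV(cash flows) / initial investment
Substituting: PI = $18,154.61 / $22,550.00
PI = 0.8051

0.8051


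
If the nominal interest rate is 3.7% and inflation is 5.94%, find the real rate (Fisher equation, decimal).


Formula: (1 + r_real) = (1 + r_nom) / (1 + inflation)
Substituting: (1 + r_real) = 1.037 / 1.0594
(1 + r_real) = 0.978856
r_real = 0.978856 - 1 = -0.021144

-0.021144


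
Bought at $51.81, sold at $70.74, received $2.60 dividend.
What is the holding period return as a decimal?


Formula: HPR = (P1 - P0 + D) / P0
Gain: $70.74 - $51.81 + $2.60 = $21.53
HPR = $21.53 / $51.81 = 0.4156

0.4156


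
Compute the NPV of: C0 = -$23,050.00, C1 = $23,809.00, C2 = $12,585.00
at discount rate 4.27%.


Formula: NPV = C0 + C1/(1+r) + C2/(1+r)^2
Discount C1: $23,809.00 / (1 + 0.0427) = $22,833.99
Discount C2: $12,585.00 / (1 + 0.0427)^2 = $11,575.36
NPV = -$23,050.00 + $22,833.99 + $11,575.36 = $11,359.35

$11,359.35


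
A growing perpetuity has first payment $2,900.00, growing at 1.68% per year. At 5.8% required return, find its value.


Formula: PV = C / (r - g)
Spread: r - g = 0.058 - 0.0168 = 0.0412
Substituting: PV = $2,900.00 / 0.0412
PV = $70,388.35

$70,388.35


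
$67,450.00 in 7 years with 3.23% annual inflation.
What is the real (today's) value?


Formula: Real value = nominal / (1 + inflation)^years
Price level: (1 + 0.0323)^7 = 1.249227
Real value = $67,450.00 / 1.249227 = $53,993.37

$53,993.37


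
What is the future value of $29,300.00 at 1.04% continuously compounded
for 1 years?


Formula: FV = P * e^(r*t)
Exponent: r*t = 0.0104 * 1 = 0.0104
e^(0.0104) = 1.010454
FV = $29,300.00 * 1.010454 = $29,606.31

$29,606.31


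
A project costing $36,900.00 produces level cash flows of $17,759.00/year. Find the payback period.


Formula: Payback = investment / annual cash flow
Substituting: Payback = $36,900.00 / $17,759.00
Payback = 2.0778 years

2.0778 years


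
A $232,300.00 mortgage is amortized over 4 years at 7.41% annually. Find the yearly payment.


Formula: PMT = PV * r / (1 - (1+r)^(-n))
Denominator: 1 - (1 + 0.0741)^(-4) = 0.248687
Numerator: $232,300.00 * 0.0741 = 17213.43
PMT = 17213.43 / 0.248687 = $69,217.36

$69,217.36


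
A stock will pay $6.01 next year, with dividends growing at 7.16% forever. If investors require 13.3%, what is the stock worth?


Formula: P = D1 / (r - g)
Spread: r - g = 0.133 - 0.0716 = 0.0614
Substituting: P = $6.01 / 0.0614
P = $97.88

$97.88


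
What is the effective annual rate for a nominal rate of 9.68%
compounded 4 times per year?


Formula: EAR = (1 + r/m)^m - 1
Period rate: r/m = 0.0968 / 4 = 0.0242
Compounding: (1 + 0.0242)^4 = 1.100371
EAR = 1.100371 - 1 = 0.100371

0.100371


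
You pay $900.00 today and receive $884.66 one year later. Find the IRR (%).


Formula: IRR = C1/C0 - 1
Substituting: IRR = $884.66 / $900.00 - 1
Ratio: 0.982956 - 1 = -0.017044
IRR = -1.7044%

-1.7044%


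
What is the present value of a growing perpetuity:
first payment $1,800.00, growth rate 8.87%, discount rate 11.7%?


Formula: PV = C / (r - g)
Spread: r - g = 0.117 - 0.0887 = 0.0283
Substituting: PV = $1,800.00 / 0.0283
PV = $63,604.24

$63,604.24


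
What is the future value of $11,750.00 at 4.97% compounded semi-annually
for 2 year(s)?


Formula: FV = P * (1 + r/m)^(m*t)
Period rate: r/m = 0.0497 / 2 = 0.02485
Total periods: m*t = 2 * 2 = 4
Growth factor: (1 + 0.02485)^4 = 1.103167
FV = $11,750.00 * 1.103167 = $12,962.21

$12,962.21


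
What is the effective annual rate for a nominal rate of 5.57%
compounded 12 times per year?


Formula: EAR = (1 + r/m)^m - 1
Period rate: r/m = 0.0557 / 12 = 0.004642
Compounding: (1 + 0.004642)^12 = 1.057144
EAR = 1.057144 - 1 = 0.057144

0.057144


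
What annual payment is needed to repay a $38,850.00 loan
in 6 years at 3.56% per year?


Formula: PMT = PV * r / (1 - (1+r)^(-n))
Denominator: 1 - (1 + 0.0356)^(-6) = 0.189323
Numerator: $38,850.00 * 0.0356 = 1383.06
PMT = 1383.06 / 0.189323 = $7,305.29

$7,305.29


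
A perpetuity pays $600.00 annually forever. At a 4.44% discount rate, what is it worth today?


Formula: PV = C / r
Substituting: PV = $600.00 / 0.0444
PV = $13,513.51

$13,513.51


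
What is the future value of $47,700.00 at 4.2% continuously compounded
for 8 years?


Formula: FV = P * e^(r*t)
Exponent: r*t = 0.042 * 8 = 0.336
e^(0.336) = 1.399339
FV = $47,700.00 * 1.399339 = $66,748.47

$66,748.47


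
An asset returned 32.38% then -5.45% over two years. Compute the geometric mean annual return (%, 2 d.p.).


Formula: Geometric mean = ((1+r1)*(1+r2))^(1/2) - 1
Product: (1 + 0.3238) * (1 + -0.0545) = 1.3238 * 0.9455 = 1.251653
Square root: 1.251653^0.5 = 1.118773
Geometric mean = 1.118773 - 1 = 0.118773
As percentage: 11.88%

11.88%


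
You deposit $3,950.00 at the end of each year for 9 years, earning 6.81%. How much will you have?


Formula: FV = PMT * ((1+r)^n - 1) / r
Growth factor: (1 + 0.0681)^9 = 1.809286
Numerator: 1.809286 - 1 = 0.809286
FV = $3,950.00 * 0.809286 / 0.0681 = $46,940.97

$46,940.97


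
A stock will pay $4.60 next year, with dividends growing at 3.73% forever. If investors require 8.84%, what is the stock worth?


Formula: P = D1 / (r - g)
Spread: r - g = 0.0884 - 0.0373 = 0.0511
Substituting: P = $4.60 / 0.0511
P = $90.02

$90.02


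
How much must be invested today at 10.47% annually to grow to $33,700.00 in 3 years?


Formula: PV = FV / (1 + r)^n
Substituting: PV = $33,700.00 / (1 + 0.1047)^3
Discount factor: (1.1047)^3 = 1.348134
PV = $33,700.00 / 1.348134 = $24,997.52

$24,997.52


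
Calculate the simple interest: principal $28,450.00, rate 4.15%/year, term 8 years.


Formula: I = P * r * t
Substituting: I = $28,450.00 * 0.0415 * 8
Step: I = $28,450.00 * 0.332
I = $9,445.40

$9,445.40


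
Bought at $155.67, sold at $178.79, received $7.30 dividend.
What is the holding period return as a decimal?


Formula: HPR = (P1 - P0 + D) / P0
Gain: $178.79 - $155.67 + $7.30 = $30.42
HPR = $30.42 / $155.67 = 0.1954

0.1954


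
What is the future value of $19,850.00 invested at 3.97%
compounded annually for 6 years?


Formula: FV = P * (1 + r)^n
Substituting: FV = $19,850.00 * (1 + 0.0397)^6
Growth factor: (1.0397)^6 = 1.263131
FV = $19,850.00 * 1.263131 = $25,073.14

$25,073.14


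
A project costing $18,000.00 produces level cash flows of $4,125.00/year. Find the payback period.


Formula: Payback = investment / annual cash flow
Substituting: Payback = $18,000.00 / $4,125.00
Payback = 4.3636 years

4.3636 years


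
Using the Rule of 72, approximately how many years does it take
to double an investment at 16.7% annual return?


Formula: Years ≈ 72 / r
Substituting: Years ≈ 72 / 16.7
Years ≈ 4.3

4.3 years


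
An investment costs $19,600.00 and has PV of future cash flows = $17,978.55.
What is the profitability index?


Formula: PI = PV(cash flows) / initial investment
Substituting: PI = $17,978.55 / $19,600.00
PI = 0.9173

0.9173


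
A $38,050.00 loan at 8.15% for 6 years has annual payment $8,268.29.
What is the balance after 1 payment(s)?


Formula: Balance = PV*(1+r)^k - PMT*((1+r)^k - 1)/r
Growth: (1 + 0.0815)^1 = 1.0815
Accumulated factor: ((1+r)^k - 1)/r = 1.0
Balance = $38,050.00 * 1.0815 - $8,268.29 * 1.0
Balance = $32,882.79

$32,882.79


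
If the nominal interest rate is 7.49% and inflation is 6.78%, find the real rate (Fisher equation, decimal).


Formula: (1 + r_real) = (1 + r_nom) / (1 + inflation)
Substituting: (1 + r_real) = 1.0749 / 1.0678
(1 + r_real) = 1.006649
r_real = 1.006649 - 1 = 0.006649

0.006649


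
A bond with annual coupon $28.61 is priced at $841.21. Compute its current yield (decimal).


Formula: Current yield = annual coupon / price
Substituting: CY = $28.61 / $841.21
CY = 0.034011

0.034011


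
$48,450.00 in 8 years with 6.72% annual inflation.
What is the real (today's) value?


Formula: Real value = nominal / (1 + inflation)^years
Price level: (1 + 0.0672)^8 = 1.682544
Real value = $48,450.00 / 1.682544 = $28,795.67

$28,795.67


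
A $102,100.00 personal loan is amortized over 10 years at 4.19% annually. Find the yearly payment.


Formula: PMT = PV * r / (1 - (1+r)^(-n))
Denominator: 1 - (1 + 0.0419)^(-10) = 0.336655
Numerator: $102,100.00 * 0.0419 = 4277.99
PMT = 4277.99 / 0.336655 = $12,707.35

$12,707.35


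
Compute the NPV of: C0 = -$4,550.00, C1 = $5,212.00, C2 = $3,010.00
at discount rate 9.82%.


Formula: NPV = C0 + C1/(1+r) + C2/(1+r)^2
Discount C1: $5,212.00 / (1 + 0.0982) = $4,745.95
Discount C2: $3,010.00 / (1 + 0.0982)^2 = $2,495.76
NPV = -$4,550.00 + $4,745.95 + $2,495.76 = $2,691.71

$2,691.71


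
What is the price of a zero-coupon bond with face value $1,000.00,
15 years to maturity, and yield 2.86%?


Formula: Price = FV / (1 + r)^n
Substituting: Price = $1,000.00 / (1 + 0.0286)^15
Discount factor: (1.0286)^15 = 1.526503
Price = $1,000.00 / 1.526503 = $655.09

$655.09


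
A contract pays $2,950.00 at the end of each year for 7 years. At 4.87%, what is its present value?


Formula: PV = PMT * (1 - (1+r)^(-n)) / r
Discount factor: (1 + 0.0487)^(-7) = 0.716871
Bracket: 1 - 0.716871 = 0.283129
PV = $2,950.00 * 0.283129 / 0.0487 = $17,150.51

$17,150.51


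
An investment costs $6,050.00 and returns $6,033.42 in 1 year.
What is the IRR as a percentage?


Formula: IRR = C1/C0 - 1
Substituting: IRR = $6,033.42 / $6,050.00 - 1
Ratio: 0.99726 - 1 = -0.00274
IRR = -0.274%

-0.274%


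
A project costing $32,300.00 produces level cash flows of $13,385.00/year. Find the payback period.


Formula: Payback = investment / annual cash flow
Substituting: Payback = $32,300.00 / $13,385.00
Payback = 2.4131 years

2.4131 years


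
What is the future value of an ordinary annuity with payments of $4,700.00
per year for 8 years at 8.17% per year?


Formula: FV = PMT * ((1+r)^n - 1) / r
Growth factor: (1 + 0.0817)^8 = 1.874367
Numerator: 1.874367 - 1 = 0.874367
FV = $4,700.00 * 0.874367 / 0.0817 = $50,300.18

$50,300.18


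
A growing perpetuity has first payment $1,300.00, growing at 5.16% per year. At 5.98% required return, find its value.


Formula: PV = C / (r - g)
Spread: r - g = 0.0598 - 0.0516 = 0.0082
Substituting: PV = $1,300.00 / 0.0082
PV = $158,536.59

$158,536.59


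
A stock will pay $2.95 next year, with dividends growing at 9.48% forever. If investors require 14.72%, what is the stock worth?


Formula: P = D1 / (r - g)
Spread: r - g = 0.1472 - 0.0948 = 0.0524
Substituting: P = $2.95 / 0.0524
P = $56.30

$56.30


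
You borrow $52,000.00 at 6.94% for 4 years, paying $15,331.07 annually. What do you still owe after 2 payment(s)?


Formula: Balance = PV*(1+r)^k - PMT*((1+r)^k - 1)/r
Growth: (1 + 0.0694)^2 = 1.143616
Accumulated factor: ((1+r)^k - 1)/r = 2.0694
Balance = $52,000.00 * 1.143616 - $15,331.07 * 2.0694
Balance = $27,741.93

$27,741.93


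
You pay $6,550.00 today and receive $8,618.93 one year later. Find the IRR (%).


Formula: IRR = C1/C0 - 1
Substituting: IRR = $8,618.93 / $6,550.00 - 1
Ratio: 1.315867 - 1 = 0.315867
IRR = 31.5867%

31.5867%


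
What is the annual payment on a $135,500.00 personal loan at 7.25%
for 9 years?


Formula: PMT = PV * r / (1 - (1+r)^(-n))
Denominator: 1 - (1 + 0.0725)^(-9) = 0.467372
Numerator: $135,500.00 * 0.0725 = 9823.75
PMT = 9823.75 / 0.467372 = $21,019.14

$21,019.14


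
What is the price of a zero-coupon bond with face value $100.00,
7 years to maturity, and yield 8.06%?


Formula: Price = FV / (1 + r)^n
Substituting: Price = $100.00 / (1 + 0.0806)^7
Discount factor: (1.0806)^7 = 1.7205
Price = $100.00 / 1.7205 = $58.12

$58.12


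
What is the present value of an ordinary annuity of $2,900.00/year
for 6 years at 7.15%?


Formula: PV = PMT * (1 - (1+r)^(-n)) / r
Discount factor: (1 + 0.0715)^(-6) = 0.660765
Bracket: 1 - 0.660765 = 0.339235
PV = $2,900.00 * 0.339235 / 0.0715 = $13,759.19

$13,759.19


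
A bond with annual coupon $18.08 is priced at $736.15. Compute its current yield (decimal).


Formula: Current yield = annual coupon / price
Substituting: CY = $18.08 / $736.15
CY = 0.02456

0.02456


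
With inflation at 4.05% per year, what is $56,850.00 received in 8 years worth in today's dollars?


Formula: Real value = nominal / (1 + inflation)^years
Price level: (1 + 0.0405)^8 = 1.373842
Real value = $56,850.00 / 1.373842 = $41,380.32

$41,380.32


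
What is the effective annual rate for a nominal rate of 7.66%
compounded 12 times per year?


Formula: EAR = (1 + r/m)^m - 1
Period rate: r/m = 0.0766 / 12 = 0.006383
Compounding: (1 + 0.006383)^12 = 1.079347
EAR = 1.079347 - 1 = 0.079347

0.079347


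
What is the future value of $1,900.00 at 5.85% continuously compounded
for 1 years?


Formula: FV = P * e^(r*t)
Exponent: r*t = 0.0585 * 1 = 0.0585
e^(0.0585) = 1.060245
FV = $1,900.00 * 1.060245 = $2,014.47

$2,014.47


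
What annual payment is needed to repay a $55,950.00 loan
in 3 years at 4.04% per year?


Formula: PMT = PV * r / (1 - (1+r)^(-n))
Denominator: 1 - (1 + 0.0404)^(-3) = 0.112029
Numerator: $55,950.00 * 0.0404 = 2260.38
PMT = 2260.38 / 0.112029 = $20,176.81

$20,176.81


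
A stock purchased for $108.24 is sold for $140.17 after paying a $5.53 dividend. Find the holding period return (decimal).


Formula: HPR = (P1 - P0 + D) / P0
Gain: $140.17 - $108.24 + $5.53 = $37.46
HPR = $37.46 / $108.24 = 0.3461

0.3461


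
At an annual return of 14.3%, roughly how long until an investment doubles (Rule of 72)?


Formula: Years ≈ 72 / r
Substituting: Years ≈ 72 / 14.3
Years ≈ 5.0

5.0 years


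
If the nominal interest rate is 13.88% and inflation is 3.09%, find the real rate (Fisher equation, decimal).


Formula: (1 + r_real) = (1 + r_nom) / (1 + inflation)
Substituting: (1 + r_real) = 1.1388 / 1.0309
(1 + r_real) = 1.104666
r_real = 1.104666 - 1 = 0.104666

0.104666


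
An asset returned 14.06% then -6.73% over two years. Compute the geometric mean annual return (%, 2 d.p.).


Formula: Geometric mean = ((1+r1)*(1+r2))^(1/2) - 1
Product: (1 + 0.1406) * (1 + -0.0673) = 1.1406 * 0.9327 = 1.063838
Square root: 1.063838^0.5 = 1.031425
Geometric mean = 1.031425 - 1 = 0.031425
As percentage: 3.14%

3.14%


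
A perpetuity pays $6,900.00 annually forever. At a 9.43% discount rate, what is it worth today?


Formula: PV = C / r
Substituting: PV = $6,900.00 / 0.0943
PV = $73,170.73

$73,170.73


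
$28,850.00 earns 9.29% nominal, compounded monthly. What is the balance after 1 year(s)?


Formula: FV = P * (1 + r/m)^(m*t)
Period rate: r/m = 0.0929 / 12 = 0.007742
Total periods: m*t = 12 * 1 = 12
Growth factor: (1 + 0.007742)^12 = 1.096959
FV = $28,850.00 * 1.096959 = $31,647.28

$31,647.28


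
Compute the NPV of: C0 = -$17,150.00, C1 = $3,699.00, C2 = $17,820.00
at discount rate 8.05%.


Formula: NPV = C0 + C1/(1+r) + C2/(1+r)^2
Discount C1: $3,699.00 / (1 + 0.0805) = $3,423.42
Discount C2: $17,820.00 / (1 + 0.0805)^2 = $15,263.64
NPV = -$17,150.00 + $3,423.42 + $15,263.64 = $1,537.06

$1,537.06


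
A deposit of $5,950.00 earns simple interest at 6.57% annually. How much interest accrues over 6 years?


Formula: I = P * r * t
Substituting: I = $5,950.00 * 0.0657 * 6
Step: I = $5,950.00 * 0.3942
I = $2,345.49

$2,345.49


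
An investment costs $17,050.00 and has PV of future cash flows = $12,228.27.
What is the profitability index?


Formula: PI = PV(cash flows) / initial investment
Substituting: PI = $12,228.27 / $17,050.00
PI = 0.7172

0.7172


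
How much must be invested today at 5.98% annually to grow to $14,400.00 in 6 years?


Formula: PV = FV / (1 + r)^n
Substituting: PV = $14,400.00 / (1 + 0.0598)^6
Discount factor: (1.0598)^6 = 1.416914
PV = $14,400.00 / 1.416914 = $10,162.93

$10,162.93


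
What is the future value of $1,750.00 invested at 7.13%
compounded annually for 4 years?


Formula: FV = P * (1 + r)^n
Substituting: FV = $1,750.00 * (1 + 0.0713)^4
Growth factor: (1.0713)^4 = 1.317178
FV = $1,750.00 * 1.317178 = $2,305.06

$2,305.06


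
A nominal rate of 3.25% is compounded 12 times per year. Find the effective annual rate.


Formula: EAR = (1 + r/m)^m - 1
Period rate: r/m = 0.0325 / 12 = 0.002708
Compounding: (1 + 0.002708)^12 = 1.032989
EAR = 1.032989 - 1 = 0.032989

0.032989


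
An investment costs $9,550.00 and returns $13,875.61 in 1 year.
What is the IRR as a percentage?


Formula: IRR = C1/C0 - 1
Substituting: IRR = $13,875.61 / $9,550.00 - 1
Ratio: 1.452943 - 1 = 0.452943
IRR = 45.2943%

45.2943%


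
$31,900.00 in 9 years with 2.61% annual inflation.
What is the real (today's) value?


Formula: Real value = nominal / (1 + inflation)^years
Price level: (1 + 0.0261)^9 = 1.260977
Real value = $31,900.00 / 1.260977 = $25,297.84

$25,297.84


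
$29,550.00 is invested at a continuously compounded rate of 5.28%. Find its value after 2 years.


Formula: FV = P * e^(r*t)
Exponent: r*t = 0.0528 * 2 = 0.1056
e^(0.1056) = 1.111377
FV = $29,550.00 * 1.111377 = $32,841.20

$32,841.20


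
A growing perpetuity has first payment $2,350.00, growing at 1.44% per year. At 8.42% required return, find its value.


Formula: PV = C / (r - g)
Spread: r - g = 0.0842 - 0.0144 = 0.0698
Substituting: PV = $2,350.00 / 0.0698
PV = $33,667.62

$33,667.62


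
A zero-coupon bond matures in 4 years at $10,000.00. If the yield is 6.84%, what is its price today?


Formula: Price = FV / (1 + r)^n
Substituting: Price = $10,000.00 / (1 + 0.0684)^4
Discount factor: (1.0684)^4 = 1.302973
Price = $10,000.00 / 1.302973 = $7,674.75

$7,674.75


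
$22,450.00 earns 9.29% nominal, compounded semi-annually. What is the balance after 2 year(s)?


Formula: FV = P * (1 + r/m)^(m*t)
Period rate: r/m = 0.0929 / 2 = 0.04645
Total periods: m*t = 2 * 2 = 4
Growth factor: (1 + 0.04645)^4 = 1.199151
FV = $22,450.00 * 1.199151 = $26,920.94

$26,920.94


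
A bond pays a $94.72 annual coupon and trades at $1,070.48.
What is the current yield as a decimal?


Formula: Current yield = annual coupon / price
Substituting: CY = $94.72 / $1,070.48
CY = 0.088484

0.088484


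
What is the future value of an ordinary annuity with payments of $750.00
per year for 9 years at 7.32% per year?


Formula: FV = PMT * ((1+r)^n - 1) / r
Growth factor: (1 + 0.0732)^9 = 1.888539
Numerator: 1.888539 - 1 = 0.888539
FV = $750.00 * 0.888539 / 0.0732 = $9,103.88

$9,103.88


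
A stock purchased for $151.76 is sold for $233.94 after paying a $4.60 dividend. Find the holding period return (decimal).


Formula: HPR = (P1 - P0 + D) / P0
Gain: $233.94 - $151.76 + $4.60 = $86.78
HPR = $86.78 / $151.76 = 0.5718

0.5718


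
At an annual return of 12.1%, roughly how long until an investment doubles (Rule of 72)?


Formula: Years ≈ 72 / r
Substituting: Years ≈ 72 / 12.1
Years ≈ 6.0

6.0 years


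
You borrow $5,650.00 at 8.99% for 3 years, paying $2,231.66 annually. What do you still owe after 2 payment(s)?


Formula: Balance = PV*(1+r)^k - PMT*((1+r)^k - 1)/r
Growth: (1 + 0.0899)^2 = 1.187882
Accumulated factor: ((1+r)^k - 1)/r = 2.0899
Balance = $5,650.00 * 1.187882 - $2,231.66 * 2.0899
Balance = $2,047.59

$2,047.59


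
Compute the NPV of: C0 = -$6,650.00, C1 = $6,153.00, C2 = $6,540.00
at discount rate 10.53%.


Formula: NPV = C0 + C1/(1+r) + C2/(1+r)^2
Discount C1: $6,153.00 / (1 + 0.1053) = $5,566.81
Discount C2: $6,540.00 / (1 + 0.1053)^2 = $5,353.25
NPV = -$6,650.00 + $5,566.81 + $5,353.25 = $4,270.06

$4,270.06


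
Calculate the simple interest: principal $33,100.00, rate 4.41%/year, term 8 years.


Formula: I = P * r * t
Substituting: I = $33,100.00 * 0.0441 * 8
Step: I = $33,100.00 * 0.3528
I = $11,677.68

$11,677.68


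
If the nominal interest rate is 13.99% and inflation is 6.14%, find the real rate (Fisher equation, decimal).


Formula: (1 + r_real) = (1 + r_nom) / (1 + inflation)
Substituting: (1 + r_real) = 1.1399 / 1.0614
(1 + r_real) = 1.073959
r_real = 1.073959 - 1 = 0.073959

0.073959


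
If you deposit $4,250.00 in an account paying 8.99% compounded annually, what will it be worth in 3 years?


Formula: FV = P * (1 + r)^n
Substituting: FV = $4,250.00 * (1 + 0.0899)^3
Growth factor: (1.0899)^3 = 1.294673
FV = $4,250.00 * 1.294673 = $5,502.36

$5,502.36


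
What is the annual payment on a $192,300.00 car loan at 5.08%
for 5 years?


Formula: PMT = PV * r / (1 - (1+r)^(-n))
Denominator: 1 - (1 + 0.0508)^(-5) = 0.219452
Numerator: $192,300.00 * 0.0508 = 9768.84
PMT = 9768.84 / 0.219452 = $44,514.72

$44,514.72


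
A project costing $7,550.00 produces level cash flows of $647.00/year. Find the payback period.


Formula: Payback = investment / annual cash flow
Substituting: Payback = $7,550.00 / $647.00
Payback = 11.6692 years

11.6692 years


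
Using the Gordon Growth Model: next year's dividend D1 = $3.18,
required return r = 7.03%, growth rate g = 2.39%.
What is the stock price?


Formula: P = D1 / (r - g)
Spread: r - g = 0.0703 - 0.0239 = 0.0464
Substituting: P = $3.18 / 0.0464
P = $68.53

$68.53


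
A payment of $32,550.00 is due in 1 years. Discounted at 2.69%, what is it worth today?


Formula: PV = FV / (1 + r)^n
Substituting: PV = $32,550.00 / (1 + 0.0269)^1
Discount factor: (1.0269)^1 = 1.0269
PV = $32,550.00 / 1.0269 = $31,697.34

$31,697.34


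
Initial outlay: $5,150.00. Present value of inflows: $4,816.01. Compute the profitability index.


Formula: PI = PV(cash flows) / initial investment
Substituting: PI = $4,816.01 / $5,150.00
PI = 0.9351

0.9351


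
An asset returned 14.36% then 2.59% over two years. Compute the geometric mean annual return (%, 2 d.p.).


Formula: Geometric mean = ((1+r1)*(1+r2))^(1/2) - 1
Product: (1 + 0.1436) * (1 + 0.0259) = 1.1436 * 1.0259 = 1.173219
Square root: 1.173219^0.5 = 1.083152
Geometric mean = 1.083152 - 1 = 0.083152
As percentage: 8.32%

8.32%


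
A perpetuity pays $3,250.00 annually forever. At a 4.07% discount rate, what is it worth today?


Formula: PV = C / r
Substituting: PV = $3,250.00 / 0.0407
PV = $79,852.58

$79,852.58


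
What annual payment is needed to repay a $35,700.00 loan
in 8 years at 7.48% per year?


Formula: PMT = PV * r / (1 - (1+r)^(-n))
Denominator: 1 - (1 + 0.0748)^(-8) = 0.438463
Numerator: $35,700.00 * 0.0748 = 2670.36
PMT = 2670.36 / 0.438463 = $6,090.28

$6,090.28


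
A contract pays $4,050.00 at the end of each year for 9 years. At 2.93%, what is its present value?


Formula: PV = PMT * (1 - (1+r)^(-n)) / r
Discount factor: (1 + 0.0293)^(-9) = 0.77112
Bracket: 1 - 0.77112 = 0.22888
PV = $4,050.00 * 0.22888 / 0.0293 = $31,636.93

$31,636.93


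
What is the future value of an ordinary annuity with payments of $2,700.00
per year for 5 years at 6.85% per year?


Formula: FV = PMT * ((1+r)^n - 1) / r
Growth factor: (1 + 0.0685)^5 = 1.392748
Numerator: 1.392748 - 1 = 0.392748
FV = $2,700.00 * 0.392748 / 0.0685 = $15,480.59

$15,480.59


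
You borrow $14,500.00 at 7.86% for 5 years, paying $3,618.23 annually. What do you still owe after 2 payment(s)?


Formula: Balance = PV*(1+r)^k - PMT*((1+r)^k - 1)/r
Growth: (1 + 0.0786)^2 = 1.163378
Accumulated factor: ((1+r)^k - 1)/r = 2.0786
Balance = $14,500.00 * 1.163378 - $3,618.23 * 2.0786
Balance = $9,348.13

$9,348.13


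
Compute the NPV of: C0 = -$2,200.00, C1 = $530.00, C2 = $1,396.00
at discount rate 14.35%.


Formula: NPV = C0 + C1/(1+r) + C2/(1+r)^2
Discount C1: $530.00 / (1 + 0.1435) = $463.49
Discount C2: $1,396.00 / (1 + 0.1435)^2 = $1,067.61
NPV = -$2,200.00 + $463.49 + $1,067.61 = -$668.90

-$668.90


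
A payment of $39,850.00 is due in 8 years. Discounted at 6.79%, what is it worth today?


Formula: PV = FV / (1 + r)^n
Substituting: PV = $39,850.00 / (1 + 0.0679)^8
Discount factor: (1.0679)^8 = 1.691394
PV = $39,850.00 / 1.691394 = $23,560.45

$23,560.45


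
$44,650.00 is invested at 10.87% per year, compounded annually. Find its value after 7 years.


Formula: FV = P * (1 + r)^n
Substituting: FV = $44,650.00 * (1 + 0.1087)^7
Growth factor: (1.1087)^7 = 2.059199
FV = $44,650.00 * 2.059199 = $91,943.24

$91,943.24


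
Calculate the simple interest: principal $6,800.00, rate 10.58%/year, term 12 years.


Formula: I = P * r * t
Substituting: I = $6,800.00 * 0.1058 * 12
Step: I = $6,800.00 * 1.2696
I = $8,633.28

$8,633.28


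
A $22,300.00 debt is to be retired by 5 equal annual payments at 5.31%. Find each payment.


Formula: PMT = PV * r / (1 - (1+r)^(-n))
Denominator: 1 - (1 + 0.0531)^(-5) = 0.227938
Numerator: $22,300.00 * 0.0531 = 1184.13
PMT = 1184.13 / 0.227938 = $5,194.96

$5,194.96


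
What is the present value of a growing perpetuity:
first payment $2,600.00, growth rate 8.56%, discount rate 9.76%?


Formula: PV = C / (r - g)
Spread: r - g = 0.0976 - 0.0856 = 0.012
Substituting: PV = $2,600.00 / 0.012
PV = $216,666.67

$216,666.67


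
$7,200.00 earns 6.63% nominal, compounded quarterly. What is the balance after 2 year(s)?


Formula: FV = P * (1 + r/m)^(m*t)
Period rate: r/m = 0.0663 / 4 = 0.016575
Total periods: m*t = 4 * 2 = 8
Growth factor: (1 + 0.016575)^8 = 1.140553
FV = $7,200.00 * 1.140553 = $8,211.98

$8,211.98


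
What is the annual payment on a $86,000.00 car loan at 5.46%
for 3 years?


Formula: PMT = PV * r / (1 - (1+r)^(-n))
Denominator: 1 - (1 + 0.0546)^(-3) = 0.147417
Numerator: $86,000.00 * 0.0546 = 4695.6
PMT = 4695.6 / 0.147417 = $31,852.51

$31,852.51


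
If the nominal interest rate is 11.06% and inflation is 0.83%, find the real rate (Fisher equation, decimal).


Formula: (1 + r_real) = (1 + r_nom) / (1 + inflation)
Substituting: (1 + r_real) = 1.1106 / 1.0083
(1 + r_real) = 1.101458
r_real = 1.101458 - 1 = 0.101458

0.101458


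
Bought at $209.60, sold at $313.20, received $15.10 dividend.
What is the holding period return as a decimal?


Formula: HPR = (P1 - P0 + D) / P0
Gain: $313.20 - $209.60 + $15.10 = $118.70
HPR = $118.70 / $209.60 = 0.5663

0.5663


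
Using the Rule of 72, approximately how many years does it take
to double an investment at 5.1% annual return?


Formula: Years ≈ 72 / r
Substituting: Years ≈ 72 / 5.1
Years ≈ 14.1

14.1 years


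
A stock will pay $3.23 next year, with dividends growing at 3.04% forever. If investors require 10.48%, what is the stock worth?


Formula: P = D1 / (r - g)
Spread: r - g = 0.1048 - 0.0304 = 0.0744
Substituting: P = $3.23 / 0.0744
P = $43.41

$43.41


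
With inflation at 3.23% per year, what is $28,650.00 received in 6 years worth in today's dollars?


Formula: Real value = nominal / (1 + inflation)^years
Price level: (1 + 0.0323)^6 = 1.21014
Real value = $28,650.00 / 1.21014 = $23,674.95

$23,674.95


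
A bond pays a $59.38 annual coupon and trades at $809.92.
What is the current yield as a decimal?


Formula: Current yield = annual coupon / price
Substituting: CY = $59.38 / $809.92
CY = 0.073316

0.073316


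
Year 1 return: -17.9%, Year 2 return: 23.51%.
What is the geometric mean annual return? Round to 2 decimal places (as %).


Formula: Geometric mean = ((1+r1)*(1+r2))^(1/2) - 1
Product: (1 + -0.179) * (1 + 0.2351) = 0.821 * 1.2351 = 1.014017
Square root: 1.014017^0.5 = 1.006984
Geometric mean = 1.006984 - 1 = 0.006984
As percentage: 0.70%

0.70%


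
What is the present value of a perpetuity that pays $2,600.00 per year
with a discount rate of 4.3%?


Formula: PV = C / r
Substituting: PV = $2,600.00 / 0.043
PV = $60,465.12

$60,465.12


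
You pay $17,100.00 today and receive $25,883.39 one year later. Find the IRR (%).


Formula: IRR = C1/C0 - 1
Substituting: IRR = $25,883.39 / $17,100.00 - 1
Ratio: 1.513649 - 1 = 0.513649
IRR = 51.3649%

51.3649%


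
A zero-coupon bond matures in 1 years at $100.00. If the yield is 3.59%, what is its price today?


Formula: Price = FV / (1 + r)^n
Substituting: Price = $100.00 / (1 + 0.0359)^1
Discount factor: (1.0359)^1 = 1.0359
Price = $100.00 / 1.0359 = $96.53

$96.53


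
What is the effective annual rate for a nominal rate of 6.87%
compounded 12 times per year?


Formula: EAR = (1 + r/m)^m - 1
Period rate: r/m = 0.0687 / 12 = 0.005725
Compounding: (1 + 0.005725)^12 = 1.070905
EAR = 1.070905 - 1 = 0.070905

0.070905


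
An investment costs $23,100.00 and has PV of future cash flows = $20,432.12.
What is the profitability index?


Formula: PI = PV(cash flows) / initial investment
Substituting: PI = $20,432.12 / $23,100.00
PI = 0.8845

0.8845


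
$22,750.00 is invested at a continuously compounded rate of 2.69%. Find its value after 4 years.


Formula: FV = P * e^(r*t)
Exponent: r*t = 0.0269 * 4 = 0.1076
e^(0.1076) = 1.113602
FV = $22,750.00 * 1.113602 = $25,334.45

$25,334.45


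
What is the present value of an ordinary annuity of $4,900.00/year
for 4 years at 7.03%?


Formula: PV = PMT * (1 - (1+r)^(-n)) / r
Discount factor: (1 + 0.0703)^(-4) = 0.76204
Bracket: 1 - 0.76204 = 0.23796
PV = $4,900.00 * 0.23796 / 0.0703 = $16,586.10

$16,586.10


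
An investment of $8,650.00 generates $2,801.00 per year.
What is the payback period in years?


Formula: Payback = investment / annual cash flow
Substituting: Payback = $8,650.00 / $2,801.00
Payback = 3.0882 years

3.0882 years


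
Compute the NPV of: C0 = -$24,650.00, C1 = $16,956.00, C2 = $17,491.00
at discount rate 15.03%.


Formula: NPV = C0 + C1/(1+r) + C2/(1+r)^2
Discount C1: $16,956.00 / (1 + 0.1503) = $14,740.50
Discount C2: $17,491.00 / (1 + 0.1503)^2 = $13,218.81
NPV = -$24,650.00 + $14,740.50 + $13,218.81 = $3,309.31

$3,309.31


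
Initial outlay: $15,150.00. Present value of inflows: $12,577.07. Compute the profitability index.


Formula: PI = PV(cash flows) / initial investment
Substituting: PI = $12,577.07 / $15,150.00
PI = 0.8302

0.8302


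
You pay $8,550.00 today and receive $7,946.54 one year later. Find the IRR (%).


Formula: IRR = C1/C0 - 1
Substituting: IRR = $7,946.54 / $8,550.00 - 1
Ratio: 0.92942 - 1 = -0.07058
IRR = -7.058%

-7.058%


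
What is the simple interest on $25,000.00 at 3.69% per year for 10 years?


Formula: I = P * r * t
Substituting: I = $25,000.00 * 0.0369 * 10
Step: I = $25,000.00 * 0.369
I = $9,225.00

$9,225.00


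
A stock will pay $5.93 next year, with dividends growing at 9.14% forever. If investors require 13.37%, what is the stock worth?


Formula: P = D1 / (r - g)
Spread: r - g = 0.1337 - 0.0914 = 0.0423
Substituting: P = $5.93 / 0.0423
P = $140.19

$140.19


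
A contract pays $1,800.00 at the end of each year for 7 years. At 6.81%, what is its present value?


Formula: PV = PMT * (1 - (1+r)^(-n)) / r
Discount factor: (1 + 0.0681)^(-7) = 0.630546
Bracket: 1 - 0.630546 = 0.369454
PV = $1,800.00 * 0.369454 / 0.0681 = $9,765.31

$9,765.31


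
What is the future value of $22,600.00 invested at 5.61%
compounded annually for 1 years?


Formula: FV = P * (1 + r)^n
Substituting: FV = $22,600.00 * (1 + 0.0561)^1
Growth factor: (1.0561)^1 = 1.0561
FV = $22,600.00 * 1.0561 = $23,867.86

$23,867.86


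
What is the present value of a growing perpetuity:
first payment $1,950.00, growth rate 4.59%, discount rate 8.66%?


Formula: PV = C / (r - g)
Spread: r - g = 0.0866 - 0.0459 = 0.0407
Substituting: PV = $1,950.00 / 0.0407
PV = $47,911.55

$47,911.55


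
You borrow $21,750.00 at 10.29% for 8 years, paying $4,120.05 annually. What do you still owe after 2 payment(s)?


Formula: Balance = PV*(1+r)^k - PMT*((1+r)^k - 1)/r
Growth: (1 + 0.1029)^2 = 1.216388
Accumulated factor: ((1+r)^k - 1)/r = 2.1029
Balance = $21,750.00 * 1.216388 - $4,120.05 * 2.1029
Balance = $17,792.39

$17,792.39


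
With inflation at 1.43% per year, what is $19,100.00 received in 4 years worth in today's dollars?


Formula: Real value = nominal / (1 + inflation)^years
Price level: (1 + 0.0143)^4 = 1.058439
Real value = $19,100.00 / 1.058439 = $18,045.45

$18,045.45


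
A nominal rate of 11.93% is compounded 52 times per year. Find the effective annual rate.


Formula: EAR = (1 + r/m)^m - 1
Period rate: r/m = 0.1193 / 52 = 0.002294
Compounding: (1 + 0.002294)^52 = 1.126554
EAR = 1.126554 - 1 = 0.126554

0.126554


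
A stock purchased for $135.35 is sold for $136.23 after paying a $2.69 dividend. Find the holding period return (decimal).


Formula: HPR = (P1 - P0 + D) / P0
Gain: $136.23 - $135.35 + $2.69 = $3.57
HPR = $3.57 / $135.35 = 0.0264

0.0264


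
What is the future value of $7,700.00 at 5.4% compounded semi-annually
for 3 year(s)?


Formula: FV = P * (1 + r/m)^(m*t)
Period rate: r/m = 0.054 / 2 = 0.027
Total periods: m*t = 2 * 3 = 6
Growth factor: (1 + 0.027)^6 = 1.173337
FV = $7,700.00 * 1.173337 = $9,034.69

$9,034.69


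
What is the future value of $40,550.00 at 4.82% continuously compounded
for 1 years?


Formula: FV = P * e^(r*t)
Exponent: r*t = 0.0482 * 1 = 0.0482
e^(0.0482) = 1.049381
FV = $40,550.00 * 1.049381 = $42,552.38

$42,552.38


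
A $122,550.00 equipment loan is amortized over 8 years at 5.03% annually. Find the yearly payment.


Formula: PMT = PV * r / (1 - (1+r)^(-n))
Denominator: 1 - (1 + 0.0503)^(-8) = 0.324706
Numerator: $122,550.00 * 0.0503 = 6164.265
PMT = 6164.265 / 0.324706 = $18,984.16

$18,984.16


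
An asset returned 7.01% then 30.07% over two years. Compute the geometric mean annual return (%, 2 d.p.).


Formula: Geometric mean = ((1+r1)*(1+r2))^(1/2) - 1
Product: (1 + 0.0701) * (1 + 0.3007) = 1.0701 * 1.3007 = 1.391879
Square root: 1.391879^0.5 = 1.179779
Geometric mean = 1.179779 - 1 = 0.179779
As percentage: 17.98%

17.98%


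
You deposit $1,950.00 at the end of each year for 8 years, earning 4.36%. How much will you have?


Formula: FV = PMT * ((1+r)^n - 1) / r
Growth factor: (1 + 0.0436)^8 = 1.40693
Numerator: 1.40693 - 1 = 0.40693
FV = $1,950.00 * 0.40693 / 0.0436 = $18,199.86

$18,199.86


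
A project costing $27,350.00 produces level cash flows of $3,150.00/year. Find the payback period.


Formula: Payback = investment / annual cash flow
Substituting: Payback = $27,350.00 / $3,150.00
Payback = 8.6825 years

8.6825 years


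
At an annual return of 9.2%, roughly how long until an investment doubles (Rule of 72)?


Formula: Years ≈ 72 / r
Substituting: Years ≈ 72 / 9.2
Years ≈ 7.8

7.8 years


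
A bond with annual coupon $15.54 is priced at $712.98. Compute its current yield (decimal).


Formula: Current yield = annual coupon / price
Substituting: CY = $15.54 / $712.98
CY = 0.021796

0.021796


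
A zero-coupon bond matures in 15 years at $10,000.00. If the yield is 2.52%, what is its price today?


Formula: Price = FV / (1 + r)^n
Substituting: Price = $10,000.00 / (1 + 0.0252)^15
Discount factor: (1.0252)^15 = 1.452543
Price = $10,000.00 / 1.452543 = $6,884.48

$6,884.48


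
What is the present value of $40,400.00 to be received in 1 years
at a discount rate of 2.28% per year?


Formula: PV = FV / (1 + r)^n
Substituting: PV = $40,400.00 / (1 + 0.0228)^1
Discount factor: (1.0228)^1 = 1.0228
PV = $40,400.00 / 1.0228 = $39,499.41

$39,499.41


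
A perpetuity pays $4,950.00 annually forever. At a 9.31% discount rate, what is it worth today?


Formula: PV = C / r
Substituting: PV = $4,950.00 / 0.0931
PV = $53,168.64

$53,168.64


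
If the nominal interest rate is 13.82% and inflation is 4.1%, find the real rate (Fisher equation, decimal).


Formula: (1 + r_real) = (1 + r_nom) / (1 + inflation)
Substituting: (1 + r_real) = 1.1382 / 1.041
(1 + r_real) = 1.093372
r_real = 1.093372 - 1 = 0.093372

0.093372


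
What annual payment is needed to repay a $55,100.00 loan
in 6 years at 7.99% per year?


Formula: PMT = PV * r / (1 - (1+r)^(-n))
Denominator: 1 - (1 + 0.0799)^(-6) = 0.36948
Numerator: $55,100.00 * 0.0799 = 4402.49
PMT = 4402.49 / 0.36948 = $11,915.36

$11,915.36


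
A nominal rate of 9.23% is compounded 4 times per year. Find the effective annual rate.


Formula: EAR = (1 + r/m)^m - 1
Period rate: r/m = 0.0923 / 4 = 0.023075
Compounding: (1 + 0.023075)^4 = 1.095544
EAR = 1.095544 - 1 = 0.095544

0.095544


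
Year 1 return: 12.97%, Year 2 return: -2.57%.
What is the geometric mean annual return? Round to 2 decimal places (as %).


Formula: Geometric mean = ((1+r1)*(1+r2))^(1/2) - 1
Product: (1 + 0.1297) * (1 + -0.0257) = 1.1297 * 0.9743 = 1.100667
Square root: 1.100667^0.5 = 1.049127
Geometric mean = 1.049127 - 1 = 0.049127
As percentage: 4.91%

4.91%


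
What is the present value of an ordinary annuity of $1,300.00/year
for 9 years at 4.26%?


Formula: PV = PMT * (1 - (1+r)^(-n)) / r
Discount factor: (1 + 0.0426)^(-9) = 0.686974
Bracket: 1 - 0.686974 = 0.313026
PV = $1,300.00 * 0.313026 / 0.0426 = $9,552.43

$9,552.43


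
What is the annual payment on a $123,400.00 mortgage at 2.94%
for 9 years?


Formula: PMT = PV * r / (1 - (1+r)^(-n))
Denominator: 1 - (1 + 0.0294)^(-9) = 0.229553
Numerator: $123,400.00 * 0.0294 = 3627.96
PMT = 3627.96 / 0.229553 = $15,804.42

$15,804.42
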